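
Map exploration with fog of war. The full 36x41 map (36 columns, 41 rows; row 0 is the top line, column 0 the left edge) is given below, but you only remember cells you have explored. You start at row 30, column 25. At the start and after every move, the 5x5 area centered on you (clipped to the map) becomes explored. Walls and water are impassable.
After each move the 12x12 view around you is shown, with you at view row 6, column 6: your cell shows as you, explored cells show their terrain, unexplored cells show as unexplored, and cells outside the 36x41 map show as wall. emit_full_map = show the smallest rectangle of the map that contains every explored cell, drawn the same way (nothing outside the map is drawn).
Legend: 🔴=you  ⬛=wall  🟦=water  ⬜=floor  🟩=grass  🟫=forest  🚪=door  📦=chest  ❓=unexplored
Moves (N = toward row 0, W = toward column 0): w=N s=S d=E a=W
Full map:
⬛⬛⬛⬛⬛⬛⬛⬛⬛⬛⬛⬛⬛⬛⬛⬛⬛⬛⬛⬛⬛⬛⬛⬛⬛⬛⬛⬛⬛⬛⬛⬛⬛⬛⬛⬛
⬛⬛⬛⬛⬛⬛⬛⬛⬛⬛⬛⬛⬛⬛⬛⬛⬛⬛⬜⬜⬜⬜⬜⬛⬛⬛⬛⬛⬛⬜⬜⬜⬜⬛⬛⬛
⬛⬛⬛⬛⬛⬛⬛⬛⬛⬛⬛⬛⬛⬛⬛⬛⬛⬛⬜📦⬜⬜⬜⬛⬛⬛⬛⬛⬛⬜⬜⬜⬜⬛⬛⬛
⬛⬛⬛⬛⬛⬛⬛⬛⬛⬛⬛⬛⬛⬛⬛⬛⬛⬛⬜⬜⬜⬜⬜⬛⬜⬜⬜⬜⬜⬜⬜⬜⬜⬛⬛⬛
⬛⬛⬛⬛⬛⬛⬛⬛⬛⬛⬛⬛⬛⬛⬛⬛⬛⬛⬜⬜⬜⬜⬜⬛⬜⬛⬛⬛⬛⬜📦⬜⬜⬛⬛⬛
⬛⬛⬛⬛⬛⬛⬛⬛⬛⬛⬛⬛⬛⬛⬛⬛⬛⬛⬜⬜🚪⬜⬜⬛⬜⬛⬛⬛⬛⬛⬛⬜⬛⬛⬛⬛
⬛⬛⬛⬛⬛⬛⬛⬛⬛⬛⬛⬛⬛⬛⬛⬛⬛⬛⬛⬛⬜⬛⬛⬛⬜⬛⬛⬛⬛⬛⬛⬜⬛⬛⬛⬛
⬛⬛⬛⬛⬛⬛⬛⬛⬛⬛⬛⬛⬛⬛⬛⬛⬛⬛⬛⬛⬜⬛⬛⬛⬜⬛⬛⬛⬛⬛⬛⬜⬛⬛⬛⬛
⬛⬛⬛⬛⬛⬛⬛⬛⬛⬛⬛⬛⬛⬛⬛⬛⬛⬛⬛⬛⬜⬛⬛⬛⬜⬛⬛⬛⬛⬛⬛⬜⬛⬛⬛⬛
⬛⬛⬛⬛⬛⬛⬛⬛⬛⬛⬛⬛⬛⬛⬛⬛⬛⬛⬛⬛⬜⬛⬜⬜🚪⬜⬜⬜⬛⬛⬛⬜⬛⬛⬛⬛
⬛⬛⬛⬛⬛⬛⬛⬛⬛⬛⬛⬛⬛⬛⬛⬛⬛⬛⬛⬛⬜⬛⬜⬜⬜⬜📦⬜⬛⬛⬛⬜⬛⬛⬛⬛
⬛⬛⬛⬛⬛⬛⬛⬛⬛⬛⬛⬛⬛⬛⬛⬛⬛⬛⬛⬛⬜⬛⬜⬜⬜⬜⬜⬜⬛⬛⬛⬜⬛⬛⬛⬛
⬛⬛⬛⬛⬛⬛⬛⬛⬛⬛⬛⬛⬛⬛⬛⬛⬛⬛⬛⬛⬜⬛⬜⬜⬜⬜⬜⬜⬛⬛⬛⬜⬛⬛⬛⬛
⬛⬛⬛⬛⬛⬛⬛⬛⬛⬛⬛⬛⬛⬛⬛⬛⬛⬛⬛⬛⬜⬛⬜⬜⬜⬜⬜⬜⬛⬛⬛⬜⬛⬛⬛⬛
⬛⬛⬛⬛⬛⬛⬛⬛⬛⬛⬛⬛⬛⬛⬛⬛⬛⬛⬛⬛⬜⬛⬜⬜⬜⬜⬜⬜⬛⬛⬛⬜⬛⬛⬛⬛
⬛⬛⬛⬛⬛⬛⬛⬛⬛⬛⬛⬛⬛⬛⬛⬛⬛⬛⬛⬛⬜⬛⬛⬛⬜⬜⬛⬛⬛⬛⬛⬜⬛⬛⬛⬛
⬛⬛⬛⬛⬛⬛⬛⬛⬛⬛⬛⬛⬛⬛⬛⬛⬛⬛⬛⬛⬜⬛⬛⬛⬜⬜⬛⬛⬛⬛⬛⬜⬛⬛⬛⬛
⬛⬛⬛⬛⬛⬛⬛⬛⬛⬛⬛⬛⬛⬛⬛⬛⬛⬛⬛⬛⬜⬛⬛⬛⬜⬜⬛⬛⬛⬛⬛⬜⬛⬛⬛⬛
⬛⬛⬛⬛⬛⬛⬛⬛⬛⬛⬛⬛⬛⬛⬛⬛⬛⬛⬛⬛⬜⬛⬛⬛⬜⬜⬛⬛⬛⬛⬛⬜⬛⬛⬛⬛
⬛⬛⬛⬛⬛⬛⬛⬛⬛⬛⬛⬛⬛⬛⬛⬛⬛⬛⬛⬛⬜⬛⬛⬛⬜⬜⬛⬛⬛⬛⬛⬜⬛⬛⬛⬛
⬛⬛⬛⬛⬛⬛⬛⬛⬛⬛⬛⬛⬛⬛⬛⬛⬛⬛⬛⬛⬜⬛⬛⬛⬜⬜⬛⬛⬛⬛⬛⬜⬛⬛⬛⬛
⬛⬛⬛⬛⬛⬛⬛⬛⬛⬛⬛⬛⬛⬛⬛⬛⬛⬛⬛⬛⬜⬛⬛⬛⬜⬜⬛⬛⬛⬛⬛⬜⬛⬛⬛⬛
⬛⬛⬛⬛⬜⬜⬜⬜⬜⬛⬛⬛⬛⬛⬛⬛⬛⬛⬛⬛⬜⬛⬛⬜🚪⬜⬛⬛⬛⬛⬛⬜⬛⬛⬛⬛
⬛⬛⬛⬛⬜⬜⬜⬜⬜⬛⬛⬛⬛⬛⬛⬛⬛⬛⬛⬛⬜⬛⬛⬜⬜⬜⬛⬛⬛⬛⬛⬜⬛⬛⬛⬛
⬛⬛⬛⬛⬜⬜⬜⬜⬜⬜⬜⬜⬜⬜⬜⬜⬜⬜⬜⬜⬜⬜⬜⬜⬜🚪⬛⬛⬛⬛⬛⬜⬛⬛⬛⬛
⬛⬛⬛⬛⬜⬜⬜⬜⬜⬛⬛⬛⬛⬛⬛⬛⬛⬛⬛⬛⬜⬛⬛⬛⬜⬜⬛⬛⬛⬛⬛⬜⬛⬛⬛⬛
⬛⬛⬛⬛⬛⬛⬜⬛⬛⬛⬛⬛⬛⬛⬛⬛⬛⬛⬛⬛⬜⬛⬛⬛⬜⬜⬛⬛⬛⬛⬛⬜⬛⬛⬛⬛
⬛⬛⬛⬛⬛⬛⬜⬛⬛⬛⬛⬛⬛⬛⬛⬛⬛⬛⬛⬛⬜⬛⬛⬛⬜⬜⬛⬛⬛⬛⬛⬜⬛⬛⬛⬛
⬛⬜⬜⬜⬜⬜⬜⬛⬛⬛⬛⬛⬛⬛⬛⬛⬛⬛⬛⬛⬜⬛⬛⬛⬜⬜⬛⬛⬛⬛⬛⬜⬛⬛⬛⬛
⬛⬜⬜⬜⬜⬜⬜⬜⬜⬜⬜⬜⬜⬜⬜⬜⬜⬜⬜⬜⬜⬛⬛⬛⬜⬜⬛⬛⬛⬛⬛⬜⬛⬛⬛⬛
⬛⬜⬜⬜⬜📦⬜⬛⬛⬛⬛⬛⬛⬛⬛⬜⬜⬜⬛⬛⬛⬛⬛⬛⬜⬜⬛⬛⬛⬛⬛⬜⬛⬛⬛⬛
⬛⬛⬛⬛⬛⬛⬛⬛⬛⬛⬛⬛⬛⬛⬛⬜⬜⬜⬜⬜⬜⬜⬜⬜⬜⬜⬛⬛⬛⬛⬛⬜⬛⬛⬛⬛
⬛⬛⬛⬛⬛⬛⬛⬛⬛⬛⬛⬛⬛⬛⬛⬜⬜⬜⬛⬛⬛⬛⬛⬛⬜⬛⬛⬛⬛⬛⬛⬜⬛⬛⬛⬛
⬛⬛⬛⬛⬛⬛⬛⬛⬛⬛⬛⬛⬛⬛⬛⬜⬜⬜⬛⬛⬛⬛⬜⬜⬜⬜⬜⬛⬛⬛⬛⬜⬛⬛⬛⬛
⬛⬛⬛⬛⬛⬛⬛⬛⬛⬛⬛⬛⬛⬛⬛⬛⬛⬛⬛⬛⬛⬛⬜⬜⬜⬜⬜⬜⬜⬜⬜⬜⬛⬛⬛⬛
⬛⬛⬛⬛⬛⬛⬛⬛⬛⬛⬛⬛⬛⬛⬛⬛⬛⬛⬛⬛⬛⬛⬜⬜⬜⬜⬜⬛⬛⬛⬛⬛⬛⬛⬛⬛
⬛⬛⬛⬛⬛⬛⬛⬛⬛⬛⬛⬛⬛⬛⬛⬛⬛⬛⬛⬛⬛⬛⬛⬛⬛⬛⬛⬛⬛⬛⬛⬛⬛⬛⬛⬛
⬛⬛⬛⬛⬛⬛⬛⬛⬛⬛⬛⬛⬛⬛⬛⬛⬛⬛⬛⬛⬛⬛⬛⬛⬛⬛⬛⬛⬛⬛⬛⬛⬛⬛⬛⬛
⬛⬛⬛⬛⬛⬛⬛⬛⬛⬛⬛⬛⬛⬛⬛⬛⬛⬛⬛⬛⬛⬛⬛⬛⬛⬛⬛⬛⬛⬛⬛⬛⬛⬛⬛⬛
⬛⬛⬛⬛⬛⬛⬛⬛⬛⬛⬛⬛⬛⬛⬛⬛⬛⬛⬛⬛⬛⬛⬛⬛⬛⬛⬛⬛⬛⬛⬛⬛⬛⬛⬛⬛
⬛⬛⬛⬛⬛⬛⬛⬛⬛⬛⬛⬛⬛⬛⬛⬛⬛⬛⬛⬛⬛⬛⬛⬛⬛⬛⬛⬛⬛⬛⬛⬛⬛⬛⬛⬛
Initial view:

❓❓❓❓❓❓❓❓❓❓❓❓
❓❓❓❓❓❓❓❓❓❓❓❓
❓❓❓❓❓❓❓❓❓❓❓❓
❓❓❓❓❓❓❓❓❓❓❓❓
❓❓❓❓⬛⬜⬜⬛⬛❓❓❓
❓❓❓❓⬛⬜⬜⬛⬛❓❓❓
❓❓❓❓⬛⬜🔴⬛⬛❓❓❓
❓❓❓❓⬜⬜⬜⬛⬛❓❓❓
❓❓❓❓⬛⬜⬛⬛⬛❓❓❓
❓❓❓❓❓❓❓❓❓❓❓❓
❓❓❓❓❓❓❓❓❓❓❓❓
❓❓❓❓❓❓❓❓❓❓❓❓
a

❓❓❓❓❓❓❓❓❓❓❓❓
❓❓❓❓❓❓❓❓❓❓❓❓
❓❓❓❓❓❓❓❓❓❓❓❓
❓❓❓❓❓❓❓❓❓❓❓❓
❓❓❓❓⬛⬛⬜⬜⬛⬛❓❓
❓❓❓❓⬛⬛⬜⬜⬛⬛❓❓
❓❓❓❓⬛⬛🔴⬜⬛⬛❓❓
❓❓❓❓⬜⬜⬜⬜⬛⬛❓❓
❓❓❓❓⬛⬛⬜⬛⬛⬛❓❓
❓❓❓❓❓❓❓❓❓❓❓❓
❓❓❓❓❓❓❓❓❓❓❓❓
❓❓❓❓❓❓❓❓❓❓❓❓

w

❓❓❓❓❓❓❓❓❓❓❓❓
❓❓❓❓❓❓❓❓❓❓❓❓
❓❓❓❓❓❓❓❓❓❓❓❓
❓❓❓❓❓❓❓❓❓❓❓❓
❓❓❓❓⬛⬛⬜⬜⬛❓❓❓
❓❓❓❓⬛⬛⬜⬜⬛⬛❓❓
❓❓❓❓⬛⬛🔴⬜⬛⬛❓❓
❓❓❓❓⬛⬛⬜⬜⬛⬛❓❓
❓❓❓❓⬜⬜⬜⬜⬛⬛❓❓
❓❓❓❓⬛⬛⬜⬛⬛⬛❓❓
❓❓❓❓❓❓❓❓❓❓❓❓
❓❓❓❓❓❓❓❓❓❓❓❓

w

❓❓❓❓❓❓❓❓❓❓❓❓
❓❓❓❓❓❓❓❓❓❓❓❓
❓❓❓❓❓❓❓❓❓❓❓❓
❓❓❓❓❓❓❓❓❓❓❓❓
❓❓❓❓⬛⬛⬜⬜⬛❓❓❓
❓❓❓❓⬛⬛⬜⬜⬛❓❓❓
❓❓❓❓⬛⬛🔴⬜⬛⬛❓❓
❓❓❓❓⬛⬛⬜⬜⬛⬛❓❓
❓❓❓❓⬛⬛⬜⬜⬛⬛❓❓
❓❓❓❓⬜⬜⬜⬜⬛⬛❓❓
❓❓❓❓⬛⬛⬜⬛⬛⬛❓❓
❓❓❓❓❓❓❓❓❓❓❓❓

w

❓❓❓❓❓❓❓❓❓❓❓❓
❓❓❓❓❓❓❓❓❓❓❓❓
❓❓❓❓❓❓❓❓❓❓❓❓
❓❓❓❓❓❓❓❓❓❓❓❓
❓❓❓❓⬛⬛⬜⬜⬛❓❓❓
❓❓❓❓⬛⬛⬜⬜⬛❓❓❓
❓❓❓❓⬛⬛🔴⬜⬛❓❓❓
❓❓❓❓⬛⬛⬜⬜⬛⬛❓❓
❓❓❓❓⬛⬛⬜⬜⬛⬛❓❓
❓❓❓❓⬛⬛⬜⬜⬛⬛❓❓
❓❓❓❓⬜⬜⬜⬜⬛⬛❓❓
❓❓❓❓⬛⬛⬜⬛⬛⬛❓❓

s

❓❓❓❓❓❓❓❓❓❓❓❓
❓❓❓❓❓❓❓❓❓❓❓❓
❓❓❓❓❓❓❓❓❓❓❓❓
❓❓❓❓⬛⬛⬜⬜⬛❓❓❓
❓❓❓❓⬛⬛⬜⬜⬛❓❓❓
❓❓❓❓⬛⬛⬜⬜⬛❓❓❓
❓❓❓❓⬛⬛🔴⬜⬛⬛❓❓
❓❓❓❓⬛⬛⬜⬜⬛⬛❓❓
❓❓❓❓⬛⬛⬜⬜⬛⬛❓❓
❓❓❓❓⬜⬜⬜⬜⬛⬛❓❓
❓❓❓❓⬛⬛⬜⬛⬛⬛❓❓
❓❓❓❓❓❓❓❓❓❓❓❓

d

❓❓❓❓❓❓❓❓❓❓❓❓
❓❓❓❓❓❓❓❓❓❓❓❓
❓❓❓❓❓❓❓❓❓❓❓❓
❓❓❓⬛⬛⬜⬜⬛❓❓❓❓
❓❓❓⬛⬛⬜⬜⬛⬛❓❓❓
❓❓❓⬛⬛⬜⬜⬛⬛❓❓❓
❓❓❓⬛⬛⬜🔴⬛⬛❓❓❓
❓❓❓⬛⬛⬜⬜⬛⬛❓❓❓
❓❓❓⬛⬛⬜⬜⬛⬛❓❓❓
❓❓❓⬜⬜⬜⬜⬛⬛❓❓❓
❓❓❓⬛⬛⬜⬛⬛⬛❓❓❓
❓❓❓❓❓❓❓❓❓❓❓❓

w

❓❓❓❓❓❓❓❓❓❓❓❓
❓❓❓❓❓❓❓❓❓❓❓❓
❓❓❓❓❓❓❓❓❓❓❓❓
❓❓❓❓❓❓❓❓❓❓❓❓
❓❓❓⬛⬛⬜⬜⬛⬛❓❓❓
❓❓❓⬛⬛⬜⬜⬛⬛❓❓❓
❓❓❓⬛⬛⬜🔴⬛⬛❓❓❓
❓❓❓⬛⬛⬜⬜⬛⬛❓❓❓
❓❓❓⬛⬛⬜⬜⬛⬛❓❓❓
❓❓❓⬛⬛⬜⬜⬛⬛❓❓❓
❓❓❓⬜⬜⬜⬜⬛⬛❓❓❓
❓❓❓⬛⬛⬜⬛⬛⬛❓❓❓

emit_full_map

⬛⬛⬜⬜⬛⬛
⬛⬛⬜⬜⬛⬛
⬛⬛⬜🔴⬛⬛
⬛⬛⬜⬜⬛⬛
⬛⬛⬜⬜⬛⬛
⬛⬛⬜⬜⬛⬛
⬜⬜⬜⬜⬛⬛
⬛⬛⬜⬛⬛⬛

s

❓❓❓❓❓❓❓❓❓❓❓❓
❓❓❓❓❓❓❓❓❓❓❓❓
❓❓❓❓❓❓❓❓❓❓❓❓
❓❓❓⬛⬛⬜⬜⬛⬛❓❓❓
❓❓❓⬛⬛⬜⬜⬛⬛❓❓❓
❓❓❓⬛⬛⬜⬜⬛⬛❓❓❓
❓❓❓⬛⬛⬜🔴⬛⬛❓❓❓
❓❓❓⬛⬛⬜⬜⬛⬛❓❓❓
❓❓❓⬛⬛⬜⬜⬛⬛❓❓❓
❓❓❓⬜⬜⬜⬜⬛⬛❓❓❓
❓❓❓⬛⬛⬜⬛⬛⬛❓❓❓
❓❓❓❓❓❓❓❓❓❓❓❓

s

❓❓❓❓❓❓❓❓❓❓❓❓
❓❓❓❓❓❓❓❓❓❓❓❓
❓❓❓⬛⬛⬜⬜⬛⬛❓❓❓
❓❓❓⬛⬛⬜⬜⬛⬛❓❓❓
❓❓❓⬛⬛⬜⬜⬛⬛❓❓❓
❓❓❓⬛⬛⬜⬜⬛⬛❓❓❓
❓❓❓⬛⬛⬜🔴⬛⬛❓❓❓
❓❓❓⬛⬛⬜⬜⬛⬛❓❓❓
❓❓❓⬜⬜⬜⬜⬛⬛❓❓❓
❓❓❓⬛⬛⬜⬛⬛⬛❓❓❓
❓❓❓❓❓❓❓❓❓❓❓❓
❓❓❓❓❓❓❓❓❓❓❓❓

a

❓❓❓❓❓❓❓❓❓❓❓❓
❓❓❓❓❓❓❓❓❓❓❓❓
❓❓❓❓⬛⬛⬜⬜⬛⬛❓❓
❓❓❓❓⬛⬛⬜⬜⬛⬛❓❓
❓❓❓❓⬛⬛⬜⬜⬛⬛❓❓
❓❓❓❓⬛⬛⬜⬜⬛⬛❓❓
❓❓❓❓⬛⬛🔴⬜⬛⬛❓❓
❓❓❓❓⬛⬛⬜⬜⬛⬛❓❓
❓❓❓❓⬜⬜⬜⬜⬛⬛❓❓
❓❓❓❓⬛⬛⬜⬛⬛⬛❓❓
❓❓❓❓❓❓❓❓❓❓❓❓
❓❓❓❓❓❓❓❓❓❓❓❓

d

❓❓❓❓❓❓❓❓❓❓❓❓
❓❓❓❓❓❓❓❓❓❓❓❓
❓❓❓⬛⬛⬜⬜⬛⬛❓❓❓
❓❓❓⬛⬛⬜⬜⬛⬛❓❓❓
❓❓❓⬛⬛⬜⬜⬛⬛❓❓❓
❓❓❓⬛⬛⬜⬜⬛⬛❓❓❓
❓❓❓⬛⬛⬜🔴⬛⬛❓❓❓
❓❓❓⬛⬛⬜⬜⬛⬛❓❓❓
❓❓❓⬜⬜⬜⬜⬛⬛❓❓❓
❓❓❓⬛⬛⬜⬛⬛⬛❓❓❓
❓❓❓❓❓❓❓❓❓❓❓❓
❓❓❓❓❓❓❓❓❓❓❓❓

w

❓❓❓❓❓❓❓❓❓❓❓❓
❓❓❓❓❓❓❓❓❓❓❓❓
❓❓❓❓❓❓❓❓❓❓❓❓
❓❓❓⬛⬛⬜⬜⬛⬛❓❓❓
❓❓❓⬛⬛⬜⬜⬛⬛❓❓❓
❓❓❓⬛⬛⬜⬜⬛⬛❓❓❓
❓❓❓⬛⬛⬜🔴⬛⬛❓❓❓
❓❓❓⬛⬛⬜⬜⬛⬛❓❓❓
❓❓❓⬛⬛⬜⬜⬛⬛❓❓❓
❓❓❓⬜⬜⬜⬜⬛⬛❓❓❓
❓❓❓⬛⬛⬜⬛⬛⬛❓❓❓
❓❓❓❓❓❓❓❓❓❓❓❓

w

❓❓❓❓❓❓❓❓❓❓❓❓
❓❓❓❓❓❓❓❓❓❓❓❓
❓❓❓❓❓❓❓❓❓❓❓❓
❓❓❓❓❓❓❓❓❓❓❓❓
❓❓❓⬛⬛⬜⬜⬛⬛❓❓❓
❓❓❓⬛⬛⬜⬜⬛⬛❓❓❓
❓❓❓⬛⬛⬜🔴⬛⬛❓❓❓
❓❓❓⬛⬛⬜⬜⬛⬛❓❓❓
❓❓❓⬛⬛⬜⬜⬛⬛❓❓❓
❓❓❓⬛⬛⬜⬜⬛⬛❓❓❓
❓❓❓⬜⬜⬜⬜⬛⬛❓❓❓
❓❓❓⬛⬛⬜⬛⬛⬛❓❓❓

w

❓❓❓❓❓❓❓❓❓❓❓❓
❓❓❓❓❓❓❓❓❓❓❓❓
❓❓❓❓❓❓❓❓❓❓❓❓
❓❓❓❓❓❓❓❓❓❓❓❓
❓❓❓❓⬜⬜🚪⬛⬛❓❓❓
❓❓❓⬛⬛⬜⬜⬛⬛❓❓❓
❓❓❓⬛⬛⬜🔴⬛⬛❓❓❓
❓❓❓⬛⬛⬜⬜⬛⬛❓❓❓
❓❓❓⬛⬛⬜⬜⬛⬛❓❓❓
❓❓❓⬛⬛⬜⬜⬛⬛❓❓❓
❓❓❓⬛⬛⬜⬜⬛⬛❓❓❓
❓❓❓⬜⬜⬜⬜⬛⬛❓❓❓

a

❓❓❓❓❓❓❓❓❓❓❓❓
❓❓❓❓❓❓❓❓❓❓❓❓
❓❓❓❓❓❓❓❓❓❓❓❓
❓❓❓❓❓❓❓❓❓❓❓❓
❓❓❓❓⬜⬜⬜🚪⬛⬛❓❓
❓❓❓❓⬛⬛⬜⬜⬛⬛❓❓
❓❓❓❓⬛⬛🔴⬜⬛⬛❓❓
❓❓❓❓⬛⬛⬜⬜⬛⬛❓❓
❓❓❓❓⬛⬛⬜⬜⬛⬛❓❓
❓❓❓❓⬛⬛⬜⬜⬛⬛❓❓
❓❓❓❓⬛⬛⬜⬜⬛⬛❓❓
❓❓❓❓⬜⬜⬜⬜⬛⬛❓❓

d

❓❓❓❓❓❓❓❓❓❓❓❓
❓❓❓❓❓❓❓❓❓❓❓❓
❓❓❓❓❓❓❓❓❓❓❓❓
❓❓❓❓❓❓❓❓❓❓❓❓
❓❓❓⬜⬜⬜🚪⬛⬛❓❓❓
❓❓❓⬛⬛⬜⬜⬛⬛❓❓❓
❓❓❓⬛⬛⬜🔴⬛⬛❓❓❓
❓❓❓⬛⬛⬜⬜⬛⬛❓❓❓
❓❓❓⬛⬛⬜⬜⬛⬛❓❓❓
❓❓❓⬛⬛⬜⬜⬛⬛❓❓❓
❓❓❓⬛⬛⬜⬜⬛⬛❓❓❓
❓❓❓⬜⬜⬜⬜⬛⬛❓❓❓

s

❓❓❓❓❓❓❓❓❓❓❓❓
❓❓❓❓❓❓❓❓❓❓❓❓
❓❓❓❓❓❓❓❓❓❓❓❓
❓❓❓⬜⬜⬜🚪⬛⬛❓❓❓
❓❓❓⬛⬛⬜⬜⬛⬛❓❓❓
❓❓❓⬛⬛⬜⬜⬛⬛❓❓❓
❓❓❓⬛⬛⬜🔴⬛⬛❓❓❓
❓❓❓⬛⬛⬜⬜⬛⬛❓❓❓
❓❓❓⬛⬛⬜⬜⬛⬛❓❓❓
❓❓❓⬛⬛⬜⬜⬛⬛❓❓❓
❓❓❓⬜⬜⬜⬜⬛⬛❓❓❓
❓❓❓⬛⬛⬜⬛⬛⬛❓❓❓

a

❓❓❓❓❓❓❓❓❓❓❓❓
❓❓❓❓❓❓❓❓❓❓❓❓
❓❓❓❓❓❓❓❓❓❓❓❓
❓❓❓❓⬜⬜⬜🚪⬛⬛❓❓
❓❓❓❓⬛⬛⬜⬜⬛⬛❓❓
❓❓❓❓⬛⬛⬜⬜⬛⬛❓❓
❓❓❓❓⬛⬛🔴⬜⬛⬛❓❓
❓❓❓❓⬛⬛⬜⬜⬛⬛❓❓
❓❓❓❓⬛⬛⬜⬜⬛⬛❓❓
❓❓❓❓⬛⬛⬜⬜⬛⬛❓❓
❓❓❓❓⬜⬜⬜⬜⬛⬛❓❓
❓❓❓❓⬛⬛⬜⬛⬛⬛❓❓

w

❓❓❓❓❓❓❓❓❓❓❓❓
❓❓❓❓❓❓❓❓❓❓❓❓
❓❓❓❓❓❓❓❓❓❓❓❓
❓❓❓❓❓❓❓❓❓❓❓❓
❓❓❓❓⬜⬜⬜🚪⬛⬛❓❓
❓❓❓❓⬛⬛⬜⬜⬛⬛❓❓
❓❓❓❓⬛⬛🔴⬜⬛⬛❓❓
❓❓❓❓⬛⬛⬜⬜⬛⬛❓❓
❓❓❓❓⬛⬛⬜⬜⬛⬛❓❓
❓❓❓❓⬛⬛⬜⬜⬛⬛❓❓
❓❓❓❓⬛⬛⬜⬜⬛⬛❓❓
❓❓❓❓⬜⬜⬜⬜⬛⬛❓❓

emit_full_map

⬜⬜⬜🚪⬛⬛
⬛⬛⬜⬜⬛⬛
⬛⬛🔴⬜⬛⬛
⬛⬛⬜⬜⬛⬛
⬛⬛⬜⬜⬛⬛
⬛⬛⬜⬜⬛⬛
⬛⬛⬜⬜⬛⬛
⬜⬜⬜⬜⬛⬛
⬛⬛⬜⬛⬛⬛

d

❓❓❓❓❓❓❓❓❓❓❓❓
❓❓❓❓❓❓❓❓❓❓❓❓
❓❓❓❓❓❓❓❓❓❓❓❓
❓❓❓❓❓❓❓❓❓❓❓❓
❓❓❓⬜⬜⬜🚪⬛⬛❓❓❓
❓❓❓⬛⬛⬜⬜⬛⬛❓❓❓
❓❓❓⬛⬛⬜🔴⬛⬛❓❓❓
❓❓❓⬛⬛⬜⬜⬛⬛❓❓❓
❓❓❓⬛⬛⬜⬜⬛⬛❓❓❓
❓❓❓⬛⬛⬜⬜⬛⬛❓❓❓
❓❓❓⬛⬛⬜⬜⬛⬛❓❓❓
❓❓❓⬜⬜⬜⬜⬛⬛❓❓❓

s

❓❓❓❓❓❓❓❓❓❓❓❓
❓❓❓❓❓❓❓❓❓❓❓❓
❓❓❓❓❓❓❓❓❓❓❓❓
❓❓❓⬜⬜⬜🚪⬛⬛❓❓❓
❓❓❓⬛⬛⬜⬜⬛⬛❓❓❓
❓❓❓⬛⬛⬜⬜⬛⬛❓❓❓
❓❓❓⬛⬛⬜🔴⬛⬛❓❓❓
❓❓❓⬛⬛⬜⬜⬛⬛❓❓❓
❓❓❓⬛⬛⬜⬜⬛⬛❓❓❓
❓❓❓⬛⬛⬜⬜⬛⬛❓❓❓
❓❓❓⬜⬜⬜⬜⬛⬛❓❓❓
❓❓❓⬛⬛⬜⬛⬛⬛❓❓❓

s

❓❓❓❓❓❓❓❓❓❓❓❓
❓❓❓❓❓❓❓❓❓❓❓❓
❓❓❓⬜⬜⬜🚪⬛⬛❓❓❓
❓❓❓⬛⬛⬜⬜⬛⬛❓❓❓
❓❓❓⬛⬛⬜⬜⬛⬛❓❓❓
❓❓❓⬛⬛⬜⬜⬛⬛❓❓❓
❓❓❓⬛⬛⬜🔴⬛⬛❓❓❓
❓❓❓⬛⬛⬜⬜⬛⬛❓❓❓
❓❓❓⬛⬛⬜⬜⬛⬛❓❓❓
❓❓❓⬜⬜⬜⬜⬛⬛❓❓❓
❓❓❓⬛⬛⬜⬛⬛⬛❓❓❓
❓❓❓❓❓❓❓❓❓❓❓❓

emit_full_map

⬜⬜⬜🚪⬛⬛
⬛⬛⬜⬜⬛⬛
⬛⬛⬜⬜⬛⬛
⬛⬛⬜⬜⬛⬛
⬛⬛⬜🔴⬛⬛
⬛⬛⬜⬜⬛⬛
⬛⬛⬜⬜⬛⬛
⬜⬜⬜⬜⬛⬛
⬛⬛⬜⬛⬛⬛


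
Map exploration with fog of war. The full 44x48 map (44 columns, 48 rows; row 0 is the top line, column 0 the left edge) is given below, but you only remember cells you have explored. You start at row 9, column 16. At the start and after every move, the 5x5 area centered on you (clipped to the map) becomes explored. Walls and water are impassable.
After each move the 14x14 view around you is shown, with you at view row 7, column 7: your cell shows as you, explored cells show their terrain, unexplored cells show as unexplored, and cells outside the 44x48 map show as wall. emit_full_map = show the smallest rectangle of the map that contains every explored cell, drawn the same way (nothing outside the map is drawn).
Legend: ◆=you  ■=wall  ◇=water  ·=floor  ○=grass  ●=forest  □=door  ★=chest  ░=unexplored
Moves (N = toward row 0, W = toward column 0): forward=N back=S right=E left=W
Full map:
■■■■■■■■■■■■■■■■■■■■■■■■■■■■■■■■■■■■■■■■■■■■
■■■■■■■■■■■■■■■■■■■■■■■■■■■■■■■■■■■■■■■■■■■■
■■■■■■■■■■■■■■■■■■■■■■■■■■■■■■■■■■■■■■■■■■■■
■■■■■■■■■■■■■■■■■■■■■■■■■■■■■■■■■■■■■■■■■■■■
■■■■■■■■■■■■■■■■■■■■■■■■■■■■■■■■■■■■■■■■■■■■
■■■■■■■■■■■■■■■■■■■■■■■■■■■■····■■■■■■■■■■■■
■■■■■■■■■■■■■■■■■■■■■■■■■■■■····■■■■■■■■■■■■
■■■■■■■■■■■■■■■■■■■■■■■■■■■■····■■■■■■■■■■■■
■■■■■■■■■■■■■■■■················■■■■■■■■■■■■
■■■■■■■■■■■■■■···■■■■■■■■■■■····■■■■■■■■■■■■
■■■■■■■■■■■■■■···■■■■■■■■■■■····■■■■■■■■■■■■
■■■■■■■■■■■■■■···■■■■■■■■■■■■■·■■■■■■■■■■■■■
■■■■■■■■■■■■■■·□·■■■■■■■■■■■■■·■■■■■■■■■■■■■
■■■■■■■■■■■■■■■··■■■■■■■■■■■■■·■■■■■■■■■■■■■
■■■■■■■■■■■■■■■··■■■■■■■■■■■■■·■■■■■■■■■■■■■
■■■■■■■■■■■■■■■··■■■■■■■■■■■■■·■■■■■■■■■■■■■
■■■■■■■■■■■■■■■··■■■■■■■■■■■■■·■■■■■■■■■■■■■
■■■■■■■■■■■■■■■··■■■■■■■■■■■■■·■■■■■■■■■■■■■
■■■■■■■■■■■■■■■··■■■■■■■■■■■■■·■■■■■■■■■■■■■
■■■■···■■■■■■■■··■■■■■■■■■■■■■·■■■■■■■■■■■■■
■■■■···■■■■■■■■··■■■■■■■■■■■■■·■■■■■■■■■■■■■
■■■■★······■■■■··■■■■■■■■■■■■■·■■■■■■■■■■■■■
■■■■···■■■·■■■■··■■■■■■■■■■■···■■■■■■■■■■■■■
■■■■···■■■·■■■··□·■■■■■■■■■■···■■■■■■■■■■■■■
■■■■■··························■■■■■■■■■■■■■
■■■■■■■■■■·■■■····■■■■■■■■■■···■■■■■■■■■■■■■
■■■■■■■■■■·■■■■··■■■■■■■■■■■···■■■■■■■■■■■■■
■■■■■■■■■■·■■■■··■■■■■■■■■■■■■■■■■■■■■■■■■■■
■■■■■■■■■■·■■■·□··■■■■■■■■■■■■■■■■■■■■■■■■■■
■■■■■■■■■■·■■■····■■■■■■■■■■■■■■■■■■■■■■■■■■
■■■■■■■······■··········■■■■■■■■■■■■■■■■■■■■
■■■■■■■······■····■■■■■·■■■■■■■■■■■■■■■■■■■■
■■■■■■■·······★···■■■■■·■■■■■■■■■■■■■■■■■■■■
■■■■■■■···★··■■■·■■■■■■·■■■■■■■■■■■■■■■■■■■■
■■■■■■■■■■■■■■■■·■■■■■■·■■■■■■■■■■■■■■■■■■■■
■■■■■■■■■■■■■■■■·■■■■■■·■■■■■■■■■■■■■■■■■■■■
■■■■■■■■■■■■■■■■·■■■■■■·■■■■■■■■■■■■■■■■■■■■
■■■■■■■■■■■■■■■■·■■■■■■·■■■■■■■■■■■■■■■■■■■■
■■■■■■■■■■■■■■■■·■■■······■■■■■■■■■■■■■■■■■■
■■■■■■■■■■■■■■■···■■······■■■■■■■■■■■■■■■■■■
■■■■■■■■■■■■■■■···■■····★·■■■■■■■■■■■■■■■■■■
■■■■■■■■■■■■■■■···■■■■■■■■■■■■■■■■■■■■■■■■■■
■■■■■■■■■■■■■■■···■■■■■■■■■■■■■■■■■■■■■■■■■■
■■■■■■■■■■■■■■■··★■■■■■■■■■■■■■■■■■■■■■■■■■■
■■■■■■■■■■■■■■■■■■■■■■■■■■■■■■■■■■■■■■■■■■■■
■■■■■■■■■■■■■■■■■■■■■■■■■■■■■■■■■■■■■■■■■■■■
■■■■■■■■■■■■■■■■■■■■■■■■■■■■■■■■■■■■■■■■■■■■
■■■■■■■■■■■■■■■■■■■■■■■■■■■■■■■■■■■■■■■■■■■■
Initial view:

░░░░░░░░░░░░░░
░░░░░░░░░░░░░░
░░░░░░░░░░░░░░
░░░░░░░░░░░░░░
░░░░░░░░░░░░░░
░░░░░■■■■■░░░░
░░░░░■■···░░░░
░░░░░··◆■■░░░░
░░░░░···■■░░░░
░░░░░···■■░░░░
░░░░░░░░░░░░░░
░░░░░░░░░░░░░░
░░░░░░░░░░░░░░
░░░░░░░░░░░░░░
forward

░░░░░░░░░░░░░░
░░░░░░░░░░░░░░
░░░░░░░░░░░░░░
░░░░░░░░░░░░░░
░░░░░░░░░░░░░░
░░░░░■■■■■░░░░
░░░░░■■■■■░░░░
░░░░░■■◆··░░░░
░░░░░···■■░░░░
░░░░░···■■░░░░
░░░░░···■■░░░░
░░░░░░░░░░░░░░
░░░░░░░░░░░░░░
░░░░░░░░░░░░░░

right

░░░░░░░░░░░░░░
░░░░░░░░░░░░░░
░░░░░░░░░░░░░░
░░░░░░░░░░░░░░
░░░░░░░░░░░░░░
░░░░■■■■■■░░░░
░░░░■■■■■■░░░░
░░░░■■·◆··░░░░
░░░░···■■■░░░░
░░░░···■■■░░░░
░░░░···■■░░░░░
░░░░░░░░░░░░░░
░░░░░░░░░░░░░░
░░░░░░░░░░░░░░

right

░░░░░░░░░░░░░░
░░░░░░░░░░░░░░
░░░░░░░░░░░░░░
░░░░░░░░░░░░░░
░░░░░░░░░░░░░░
░░░■■■■■■■░░░░
░░░■■■■■■■░░░░
░░░■■··◆··░░░░
░░░···■■■■░░░░
░░░···■■■■░░░░
░░░···■■░░░░░░
░░░░░░░░░░░░░░
░░░░░░░░░░░░░░
░░░░░░░░░░░░░░

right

░░░░░░░░░░░░░░
░░░░░░░░░░░░░░
░░░░░░░░░░░░░░
░░░░░░░░░░░░░░
░░░░░░░░░░░░░░
░░■■■■■■■■░░░░
░░■■■■■■■■░░░░
░░■■···◆··░░░░
░░···■■■■■░░░░
░░···■■■■■░░░░
░░···■■░░░░░░░
░░░░░░░░░░░░░░
░░░░░░░░░░░░░░
░░░░░░░░░░░░░░

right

░░░░░░░░░░░░░░
░░░░░░░░░░░░░░
░░░░░░░░░░░░░░
░░░░░░░░░░░░░░
░░░░░░░░░░░░░░
░■■■■■■■■■░░░░
░■■■■■■■■■░░░░
░■■····◆··░░░░
░···■■■■■■░░░░
░···■■■■■■░░░░
░···■■░░░░░░░░
░░░░░░░░░░░░░░
░░░░░░░░░░░░░░
░░░░░░░░░░░░░░

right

░░░░░░░░░░░░░░
░░░░░░░░░░░░░░
░░░░░░░░░░░░░░
░░░░░░░░░░░░░░
░░░░░░░░░░░░░░
■■■■■■■■■■░░░░
■■■■■■■■■■░░░░
■■·····◆··░░░░
···■■■■■■■░░░░
···■■■■■■■░░░░
···■■░░░░░░░░░
░░░░░░░░░░░░░░
░░░░░░░░░░░░░░
░░░░░░░░░░░░░░

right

░░░░░░░░░░░░░░
░░░░░░░░░░░░░░
░░░░░░░░░░░░░░
░░░░░░░░░░░░░░
░░░░░░░░░░░░░░
■■■■■■■■■■░░░░
■■■■■■■■■■░░░░
■······◆··░░░░
··■■■■■■■■░░░░
··■■■■■■■■░░░░
··■■░░░░░░░░░░
░░░░░░░░░░░░░░
░░░░░░░░░░░░░░
░░░░░░░░░░░░░░

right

░░░░░░░░░░░░░░
░░░░░░░░░░░░░░
░░░░░░░░░░░░░░
░░░░░░░░░░░░░░
░░░░░░░░░░░░░░
■■■■■■■■■■░░░░
■■■■■■■■■■░░░░
·······◆··░░░░
·■■■■■■■■■░░░░
·■■■■■■■■■░░░░
·■■░░░░░░░░░░░
░░░░░░░░░░░░░░
░░░░░░░░░░░░░░
░░░░░░░░░░░░░░

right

░░░░░░░░░░░░░░
░░░░░░░░░░░░░░
░░░░░░░░░░░░░░
░░░░░░░░░░░░░░
░░░░░░░░░░░░░░
■■■■■■■■■■░░░░
■■■■■■■■■■░░░░
·······◆··░░░░
■■■■■■■■■■░░░░
■■■■■■■■■■░░░░
■■░░░░░░░░░░░░
░░░░░░░░░░░░░░
░░░░░░░░░░░░░░
░░░░░░░░░░░░░░

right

░░░░░░░░░░░░░░
░░░░░░░░░░░░░░
░░░░░░░░░░░░░░
░░░░░░░░░░░░░░
░░░░░░░░░░░░░░
■■■■■■■■■■░░░░
■■■■■■■■■■░░░░
·······◆··░░░░
■■■■■■■■■■░░░░
■■■■■■■■■■░░░░
■░░░░░░░░░░░░░
░░░░░░░░░░░░░░
░░░░░░░░░░░░░░
░░░░░░░░░░░░░░

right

░░░░░░░░░░░░░░
░░░░░░░░░░░░░░
░░░░░░░░░░░░░░
░░░░░░░░░░░░░░
░░░░░░░░░░░░░░
■■■■■■■■■·░░░░
■■■■■■■■■·░░░░
·······◆··░░░░
■■■■■■■■■·░░░░
■■■■■■■■■·░░░░
░░░░░░░░░░░░░░
░░░░░░░░░░░░░░
░░░░░░░░░░░░░░
░░░░░░░░░░░░░░

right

░░░░░░░░░░░░░░
░░░░░░░░░░░░░░
░░░░░░░░░░░░░░
░░░░░░░░░░░░░░
░░░░░░░░░░░░░░
■■■■■■■■··░░░░
■■■■■■■■··░░░░
·······◆··░░░░
■■■■■■■■··░░░░
■■■■■■■■··░░░░
░░░░░░░░░░░░░░
░░░░░░░░░░░░░░
░░░░░░░░░░░░░░
░░░░░░░░░░░░░░

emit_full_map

■■■■■■■■■■■■■■··
■■■■■■■■■■■■■■··
■■···········◆··
···■■■■■■■■■■■··
···■■■■■■■■■■■··
···■■░░░░░░░░░░░

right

░░░░░░░░░░░░░░
░░░░░░░░░░░░░░
░░░░░░░░░░░░░░
░░░░░░░░░░░░░░
░░░░░░░░░░░░░░
■■■■■■■···░░░░
■■■■■■■···░░░░
·······◆··░░░░
■■■■■■■···░░░░
■■■■■■■···░░░░
░░░░░░░░░░░░░░
░░░░░░░░░░░░░░
░░░░░░░░░░░░░░
░░░░░░░░░░░░░░

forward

░░░░░░░░░░░░░░
░░░░░░░░░░░░░░
░░░░░░░░░░░░░░
░░░░░░░░░░░░░░
░░░░░░░░░░░░░░
░░░░░■■···░░░░
■■■■■■■···░░░░
■■■■■■■◆··░░░░
··········░░░░
■■■■■■■···░░░░
■■■■■■■···░░░░
░░░░░░░░░░░░░░
░░░░░░░░░░░░░░
░░░░░░░░░░░░░░

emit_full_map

░░░░░░░░░░░░■■···
■■■■■■■■■■■■■■···
■■■■■■■■■■■■■■◆··
■■···············
···■■■■■■■■■■■···
···■■■■■■■■■■■···
···■■░░░░░░░░░░░░


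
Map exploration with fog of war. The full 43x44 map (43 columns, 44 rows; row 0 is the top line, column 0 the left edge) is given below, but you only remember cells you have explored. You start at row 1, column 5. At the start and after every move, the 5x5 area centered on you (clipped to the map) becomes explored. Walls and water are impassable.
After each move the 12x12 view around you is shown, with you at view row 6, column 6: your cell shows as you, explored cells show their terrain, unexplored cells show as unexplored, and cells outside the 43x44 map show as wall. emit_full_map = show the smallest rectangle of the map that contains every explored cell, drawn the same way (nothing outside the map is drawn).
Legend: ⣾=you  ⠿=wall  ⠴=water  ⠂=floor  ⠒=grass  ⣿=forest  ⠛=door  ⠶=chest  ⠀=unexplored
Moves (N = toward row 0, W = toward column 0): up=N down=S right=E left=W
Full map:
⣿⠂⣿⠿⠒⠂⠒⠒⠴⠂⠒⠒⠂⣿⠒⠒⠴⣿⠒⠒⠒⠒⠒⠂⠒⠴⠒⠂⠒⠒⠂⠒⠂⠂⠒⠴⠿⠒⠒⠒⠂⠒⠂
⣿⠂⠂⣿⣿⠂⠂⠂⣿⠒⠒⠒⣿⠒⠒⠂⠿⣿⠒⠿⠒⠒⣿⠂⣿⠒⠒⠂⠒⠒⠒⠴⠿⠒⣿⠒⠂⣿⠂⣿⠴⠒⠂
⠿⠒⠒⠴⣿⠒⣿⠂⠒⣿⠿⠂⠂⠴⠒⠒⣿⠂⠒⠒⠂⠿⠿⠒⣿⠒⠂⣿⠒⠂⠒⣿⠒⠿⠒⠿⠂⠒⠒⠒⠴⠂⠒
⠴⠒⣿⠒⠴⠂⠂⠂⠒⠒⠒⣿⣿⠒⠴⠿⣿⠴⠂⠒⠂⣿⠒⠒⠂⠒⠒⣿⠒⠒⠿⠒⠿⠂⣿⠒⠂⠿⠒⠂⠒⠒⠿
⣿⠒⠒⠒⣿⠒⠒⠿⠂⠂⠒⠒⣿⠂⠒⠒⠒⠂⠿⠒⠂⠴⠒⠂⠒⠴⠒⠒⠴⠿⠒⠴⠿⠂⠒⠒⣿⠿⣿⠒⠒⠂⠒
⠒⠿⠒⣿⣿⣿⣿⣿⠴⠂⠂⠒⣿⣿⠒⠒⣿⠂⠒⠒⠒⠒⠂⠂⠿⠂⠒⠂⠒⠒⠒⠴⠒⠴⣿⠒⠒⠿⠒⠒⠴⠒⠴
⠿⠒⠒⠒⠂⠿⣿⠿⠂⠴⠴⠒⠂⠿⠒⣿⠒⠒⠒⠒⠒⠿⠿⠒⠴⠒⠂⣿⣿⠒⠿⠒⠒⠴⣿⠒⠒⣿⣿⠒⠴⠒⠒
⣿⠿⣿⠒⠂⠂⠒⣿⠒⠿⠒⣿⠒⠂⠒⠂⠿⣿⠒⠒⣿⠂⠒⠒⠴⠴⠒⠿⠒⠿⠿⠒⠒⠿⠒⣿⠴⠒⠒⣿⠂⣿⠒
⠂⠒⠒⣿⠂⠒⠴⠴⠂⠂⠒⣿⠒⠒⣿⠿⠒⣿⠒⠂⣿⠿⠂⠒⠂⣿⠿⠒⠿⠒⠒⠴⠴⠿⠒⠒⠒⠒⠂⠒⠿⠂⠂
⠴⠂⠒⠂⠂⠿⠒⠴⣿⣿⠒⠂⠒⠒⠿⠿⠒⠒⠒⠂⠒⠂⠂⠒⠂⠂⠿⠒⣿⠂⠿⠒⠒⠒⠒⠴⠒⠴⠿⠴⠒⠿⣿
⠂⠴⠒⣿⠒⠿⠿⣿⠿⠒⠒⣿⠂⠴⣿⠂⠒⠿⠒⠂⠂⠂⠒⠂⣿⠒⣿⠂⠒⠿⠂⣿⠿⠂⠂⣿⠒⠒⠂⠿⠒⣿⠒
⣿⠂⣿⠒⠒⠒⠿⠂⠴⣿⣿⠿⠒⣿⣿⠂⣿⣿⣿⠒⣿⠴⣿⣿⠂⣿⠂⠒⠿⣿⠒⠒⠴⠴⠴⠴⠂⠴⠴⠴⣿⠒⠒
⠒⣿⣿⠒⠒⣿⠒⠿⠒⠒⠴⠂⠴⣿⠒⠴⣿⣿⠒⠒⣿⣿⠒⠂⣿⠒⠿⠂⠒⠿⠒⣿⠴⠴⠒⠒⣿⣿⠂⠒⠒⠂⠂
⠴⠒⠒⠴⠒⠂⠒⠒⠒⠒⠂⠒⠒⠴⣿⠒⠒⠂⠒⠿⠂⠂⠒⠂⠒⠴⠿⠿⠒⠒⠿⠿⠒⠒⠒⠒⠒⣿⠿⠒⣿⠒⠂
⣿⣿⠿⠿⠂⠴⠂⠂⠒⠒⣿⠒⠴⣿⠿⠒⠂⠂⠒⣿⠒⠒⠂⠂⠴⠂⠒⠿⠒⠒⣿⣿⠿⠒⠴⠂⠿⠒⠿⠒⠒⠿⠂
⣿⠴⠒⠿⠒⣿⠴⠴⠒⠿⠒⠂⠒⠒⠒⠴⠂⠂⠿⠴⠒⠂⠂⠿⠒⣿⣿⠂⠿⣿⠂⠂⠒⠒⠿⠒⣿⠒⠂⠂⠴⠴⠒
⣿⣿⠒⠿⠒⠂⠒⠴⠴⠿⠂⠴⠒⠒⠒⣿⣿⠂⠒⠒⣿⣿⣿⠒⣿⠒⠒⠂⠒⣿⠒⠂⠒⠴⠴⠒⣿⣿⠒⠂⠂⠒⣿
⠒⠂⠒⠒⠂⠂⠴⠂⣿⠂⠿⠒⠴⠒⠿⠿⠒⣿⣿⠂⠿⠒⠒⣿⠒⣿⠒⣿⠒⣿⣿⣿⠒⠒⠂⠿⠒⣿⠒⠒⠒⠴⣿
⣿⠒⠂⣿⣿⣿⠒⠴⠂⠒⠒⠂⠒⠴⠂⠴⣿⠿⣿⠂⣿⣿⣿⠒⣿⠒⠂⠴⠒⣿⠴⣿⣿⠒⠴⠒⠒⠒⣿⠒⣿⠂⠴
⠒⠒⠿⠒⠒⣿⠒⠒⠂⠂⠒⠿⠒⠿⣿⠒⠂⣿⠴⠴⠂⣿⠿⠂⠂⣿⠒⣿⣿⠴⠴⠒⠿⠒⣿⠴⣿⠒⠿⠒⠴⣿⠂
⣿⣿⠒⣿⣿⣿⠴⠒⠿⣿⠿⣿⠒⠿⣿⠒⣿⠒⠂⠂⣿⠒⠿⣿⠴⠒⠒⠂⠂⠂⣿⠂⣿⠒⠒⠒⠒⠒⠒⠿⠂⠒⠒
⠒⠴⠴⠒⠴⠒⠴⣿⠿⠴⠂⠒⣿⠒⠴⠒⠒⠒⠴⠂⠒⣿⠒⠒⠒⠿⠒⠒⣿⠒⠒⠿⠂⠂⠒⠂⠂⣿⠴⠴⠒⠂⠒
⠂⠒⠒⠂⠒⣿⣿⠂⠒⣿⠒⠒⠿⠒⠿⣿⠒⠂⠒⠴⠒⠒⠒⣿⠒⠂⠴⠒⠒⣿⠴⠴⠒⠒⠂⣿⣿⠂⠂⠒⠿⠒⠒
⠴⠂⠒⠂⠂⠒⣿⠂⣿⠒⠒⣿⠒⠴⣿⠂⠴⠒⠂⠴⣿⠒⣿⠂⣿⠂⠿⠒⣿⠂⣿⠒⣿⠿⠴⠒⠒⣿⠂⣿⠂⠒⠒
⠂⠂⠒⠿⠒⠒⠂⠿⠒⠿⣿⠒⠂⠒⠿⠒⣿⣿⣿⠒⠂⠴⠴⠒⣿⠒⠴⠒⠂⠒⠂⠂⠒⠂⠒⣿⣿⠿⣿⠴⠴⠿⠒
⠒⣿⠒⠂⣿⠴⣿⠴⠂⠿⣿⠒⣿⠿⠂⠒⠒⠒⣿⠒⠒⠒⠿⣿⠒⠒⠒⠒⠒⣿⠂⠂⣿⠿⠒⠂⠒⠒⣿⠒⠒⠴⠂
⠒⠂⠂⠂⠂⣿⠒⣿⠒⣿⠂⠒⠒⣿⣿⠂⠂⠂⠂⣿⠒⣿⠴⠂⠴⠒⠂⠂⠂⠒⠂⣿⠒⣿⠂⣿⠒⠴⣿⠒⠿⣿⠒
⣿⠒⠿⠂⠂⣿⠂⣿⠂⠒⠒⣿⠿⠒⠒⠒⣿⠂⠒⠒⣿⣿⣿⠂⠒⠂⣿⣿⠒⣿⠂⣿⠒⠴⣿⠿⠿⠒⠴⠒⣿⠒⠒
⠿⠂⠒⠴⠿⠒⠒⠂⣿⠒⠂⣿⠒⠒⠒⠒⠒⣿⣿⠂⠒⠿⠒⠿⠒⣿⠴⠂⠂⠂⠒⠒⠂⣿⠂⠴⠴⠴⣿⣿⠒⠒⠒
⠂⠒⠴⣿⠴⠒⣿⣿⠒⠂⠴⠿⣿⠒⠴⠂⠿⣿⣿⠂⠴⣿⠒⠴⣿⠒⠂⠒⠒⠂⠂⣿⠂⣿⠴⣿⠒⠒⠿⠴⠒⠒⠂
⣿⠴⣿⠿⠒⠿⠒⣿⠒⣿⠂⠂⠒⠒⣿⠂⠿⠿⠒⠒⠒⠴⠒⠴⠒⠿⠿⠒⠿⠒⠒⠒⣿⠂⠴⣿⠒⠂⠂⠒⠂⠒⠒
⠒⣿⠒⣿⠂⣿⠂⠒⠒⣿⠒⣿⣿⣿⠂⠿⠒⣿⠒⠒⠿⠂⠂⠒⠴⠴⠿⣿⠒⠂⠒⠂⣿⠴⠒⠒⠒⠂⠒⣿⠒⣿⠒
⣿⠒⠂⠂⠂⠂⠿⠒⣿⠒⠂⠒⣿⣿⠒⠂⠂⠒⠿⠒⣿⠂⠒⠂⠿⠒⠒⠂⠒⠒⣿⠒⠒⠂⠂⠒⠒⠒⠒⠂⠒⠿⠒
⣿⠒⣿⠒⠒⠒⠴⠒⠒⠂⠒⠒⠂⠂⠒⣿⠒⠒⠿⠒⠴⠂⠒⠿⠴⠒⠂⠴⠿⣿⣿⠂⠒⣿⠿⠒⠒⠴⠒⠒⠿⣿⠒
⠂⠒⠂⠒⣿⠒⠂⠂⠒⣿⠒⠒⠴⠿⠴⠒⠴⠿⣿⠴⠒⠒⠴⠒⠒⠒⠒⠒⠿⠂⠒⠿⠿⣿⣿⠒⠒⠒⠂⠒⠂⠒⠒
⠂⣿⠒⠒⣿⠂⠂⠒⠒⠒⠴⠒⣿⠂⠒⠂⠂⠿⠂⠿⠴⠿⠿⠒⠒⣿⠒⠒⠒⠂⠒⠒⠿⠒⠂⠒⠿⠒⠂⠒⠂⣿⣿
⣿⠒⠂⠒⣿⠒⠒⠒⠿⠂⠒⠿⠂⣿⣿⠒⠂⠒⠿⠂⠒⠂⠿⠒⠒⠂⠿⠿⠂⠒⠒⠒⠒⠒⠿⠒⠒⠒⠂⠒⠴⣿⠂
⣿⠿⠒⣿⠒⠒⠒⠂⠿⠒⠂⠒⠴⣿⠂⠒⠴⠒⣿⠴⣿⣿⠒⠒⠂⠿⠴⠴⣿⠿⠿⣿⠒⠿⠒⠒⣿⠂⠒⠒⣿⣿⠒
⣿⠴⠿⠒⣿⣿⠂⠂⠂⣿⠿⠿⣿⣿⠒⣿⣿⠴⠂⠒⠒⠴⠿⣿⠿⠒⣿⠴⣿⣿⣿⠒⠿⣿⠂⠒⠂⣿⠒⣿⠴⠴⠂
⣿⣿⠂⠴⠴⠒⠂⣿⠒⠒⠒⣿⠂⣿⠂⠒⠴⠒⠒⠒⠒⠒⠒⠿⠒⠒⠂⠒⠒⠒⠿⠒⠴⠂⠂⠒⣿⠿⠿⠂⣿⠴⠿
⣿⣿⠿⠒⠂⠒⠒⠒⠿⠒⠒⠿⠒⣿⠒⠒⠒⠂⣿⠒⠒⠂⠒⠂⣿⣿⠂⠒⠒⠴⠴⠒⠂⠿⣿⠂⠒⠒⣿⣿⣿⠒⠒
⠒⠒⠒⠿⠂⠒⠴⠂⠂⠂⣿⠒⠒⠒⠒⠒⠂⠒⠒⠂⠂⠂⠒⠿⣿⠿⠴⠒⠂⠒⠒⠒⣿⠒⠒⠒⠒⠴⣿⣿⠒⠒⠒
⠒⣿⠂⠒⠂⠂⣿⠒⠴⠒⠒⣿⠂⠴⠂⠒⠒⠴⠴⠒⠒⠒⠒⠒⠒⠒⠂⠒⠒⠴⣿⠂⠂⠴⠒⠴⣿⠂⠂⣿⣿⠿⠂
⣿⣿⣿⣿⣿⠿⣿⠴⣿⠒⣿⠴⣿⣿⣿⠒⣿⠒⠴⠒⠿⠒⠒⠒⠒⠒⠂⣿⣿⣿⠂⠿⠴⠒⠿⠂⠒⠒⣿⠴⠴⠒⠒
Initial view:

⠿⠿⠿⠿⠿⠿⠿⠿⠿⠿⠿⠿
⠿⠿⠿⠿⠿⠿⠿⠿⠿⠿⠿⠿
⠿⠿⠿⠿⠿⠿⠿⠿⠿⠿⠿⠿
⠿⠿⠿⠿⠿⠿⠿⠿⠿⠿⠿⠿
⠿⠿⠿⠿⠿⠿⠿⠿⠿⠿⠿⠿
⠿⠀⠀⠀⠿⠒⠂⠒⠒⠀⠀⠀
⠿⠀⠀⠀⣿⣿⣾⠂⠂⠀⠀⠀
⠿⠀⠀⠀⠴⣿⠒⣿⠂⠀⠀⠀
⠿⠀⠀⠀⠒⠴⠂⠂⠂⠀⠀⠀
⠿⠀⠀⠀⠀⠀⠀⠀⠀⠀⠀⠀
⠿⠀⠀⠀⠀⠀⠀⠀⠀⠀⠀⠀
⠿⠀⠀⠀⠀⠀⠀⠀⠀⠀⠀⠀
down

⠿⠿⠿⠿⠿⠿⠿⠿⠿⠿⠿⠿
⠿⠿⠿⠿⠿⠿⠿⠿⠿⠿⠿⠿
⠿⠿⠿⠿⠿⠿⠿⠿⠿⠿⠿⠿
⠿⠿⠿⠿⠿⠿⠿⠿⠿⠿⠿⠿
⠿⠀⠀⠀⠿⠒⠂⠒⠒⠀⠀⠀
⠿⠀⠀⠀⣿⣿⠂⠂⠂⠀⠀⠀
⠿⠀⠀⠀⠴⣿⣾⣿⠂⠀⠀⠀
⠿⠀⠀⠀⠒⠴⠂⠂⠂⠀⠀⠀
⠿⠀⠀⠀⠒⣿⠒⠒⠿⠀⠀⠀
⠿⠀⠀⠀⠀⠀⠀⠀⠀⠀⠀⠀
⠿⠀⠀⠀⠀⠀⠀⠀⠀⠀⠀⠀
⠿⠀⠀⠀⠀⠀⠀⠀⠀⠀⠀⠀

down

⠿⠿⠿⠿⠿⠿⠿⠿⠿⠿⠿⠿
⠿⠿⠿⠿⠿⠿⠿⠿⠿⠿⠿⠿
⠿⠿⠿⠿⠿⠿⠿⠿⠿⠿⠿⠿
⠿⠀⠀⠀⠿⠒⠂⠒⠒⠀⠀⠀
⠿⠀⠀⠀⣿⣿⠂⠂⠂⠀⠀⠀
⠿⠀⠀⠀⠴⣿⠒⣿⠂⠀⠀⠀
⠿⠀⠀⠀⠒⠴⣾⠂⠂⠀⠀⠀
⠿⠀⠀⠀⠒⣿⠒⠒⠿⠀⠀⠀
⠿⠀⠀⠀⣿⣿⣿⣿⣿⠀⠀⠀
⠿⠀⠀⠀⠀⠀⠀⠀⠀⠀⠀⠀
⠿⠀⠀⠀⠀⠀⠀⠀⠀⠀⠀⠀
⠿⠀⠀⠀⠀⠀⠀⠀⠀⠀⠀⠀

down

⠿⠿⠿⠿⠿⠿⠿⠿⠿⠿⠿⠿
⠿⠿⠿⠿⠿⠿⠿⠿⠿⠿⠿⠿
⠿⠀⠀⠀⠿⠒⠂⠒⠒⠀⠀⠀
⠿⠀⠀⠀⣿⣿⠂⠂⠂⠀⠀⠀
⠿⠀⠀⠀⠴⣿⠒⣿⠂⠀⠀⠀
⠿⠀⠀⠀⠒⠴⠂⠂⠂⠀⠀⠀
⠿⠀⠀⠀⠒⣿⣾⠒⠿⠀⠀⠀
⠿⠀⠀⠀⣿⣿⣿⣿⣿⠀⠀⠀
⠿⠀⠀⠀⠒⠂⠿⣿⠿⠀⠀⠀
⠿⠀⠀⠀⠀⠀⠀⠀⠀⠀⠀⠀
⠿⠀⠀⠀⠀⠀⠀⠀⠀⠀⠀⠀
⠿⠀⠀⠀⠀⠀⠀⠀⠀⠀⠀⠀

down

⠿⠿⠿⠿⠿⠿⠿⠿⠿⠿⠿⠿
⠿⠀⠀⠀⠿⠒⠂⠒⠒⠀⠀⠀
⠿⠀⠀⠀⣿⣿⠂⠂⠂⠀⠀⠀
⠿⠀⠀⠀⠴⣿⠒⣿⠂⠀⠀⠀
⠿⠀⠀⠀⠒⠴⠂⠂⠂⠀⠀⠀
⠿⠀⠀⠀⠒⣿⠒⠒⠿⠀⠀⠀
⠿⠀⠀⠀⣿⣿⣾⣿⣿⠀⠀⠀
⠿⠀⠀⠀⠒⠂⠿⣿⠿⠀⠀⠀
⠿⠀⠀⠀⠒⠂⠂⠒⣿⠀⠀⠀
⠿⠀⠀⠀⠀⠀⠀⠀⠀⠀⠀⠀
⠿⠀⠀⠀⠀⠀⠀⠀⠀⠀⠀⠀
⠿⠀⠀⠀⠀⠀⠀⠀⠀⠀⠀⠀

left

⠿⠿⠿⠿⠿⠿⠿⠿⠿⠿⠿⠿
⠿⠿⠀⠀⠀⠿⠒⠂⠒⠒⠀⠀
⠿⠿⠀⠀⠀⣿⣿⠂⠂⠂⠀⠀
⠿⠿⠀⠀⠀⠴⣿⠒⣿⠂⠀⠀
⠿⠿⠀⠀⣿⠒⠴⠂⠂⠂⠀⠀
⠿⠿⠀⠀⠒⠒⣿⠒⠒⠿⠀⠀
⠿⠿⠀⠀⠒⣿⣾⣿⣿⣿⠀⠀
⠿⠿⠀⠀⠒⠒⠂⠿⣿⠿⠀⠀
⠿⠿⠀⠀⣿⠒⠂⠂⠒⣿⠀⠀
⠿⠿⠀⠀⠀⠀⠀⠀⠀⠀⠀⠀
⠿⠿⠀⠀⠀⠀⠀⠀⠀⠀⠀⠀
⠿⠿⠀⠀⠀⠀⠀⠀⠀⠀⠀⠀

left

⠿⠿⠿⠿⠿⠿⠿⠿⠿⠿⠿⠿
⠿⠿⠿⠀⠀⠀⠿⠒⠂⠒⠒⠀
⠿⠿⠿⠀⠀⠀⣿⣿⠂⠂⠂⠀
⠿⠿⠿⠀⠀⠀⠴⣿⠒⣿⠂⠀
⠿⠿⠿⠀⠒⣿⠒⠴⠂⠂⠂⠀
⠿⠿⠿⠀⠒⠒⠒⣿⠒⠒⠿⠀
⠿⠿⠿⠀⠿⠒⣾⣿⣿⣿⣿⠀
⠿⠿⠿⠀⠒⠒⠒⠂⠿⣿⠿⠀
⠿⠿⠿⠀⠿⣿⠒⠂⠂⠒⣿⠀
⠿⠿⠿⠀⠀⠀⠀⠀⠀⠀⠀⠀
⠿⠿⠿⠀⠀⠀⠀⠀⠀⠀⠀⠀
⠿⠿⠿⠀⠀⠀⠀⠀⠀⠀⠀⠀

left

⠿⠿⠿⠿⠿⠿⠿⠿⠿⠿⠿⠿
⠿⠿⠿⠿⠀⠀⠀⠿⠒⠂⠒⠒
⠿⠿⠿⠿⠀⠀⠀⣿⣿⠂⠂⠂
⠿⠿⠿⠿⠀⠀⠀⠴⣿⠒⣿⠂
⠿⠿⠿⠿⠴⠒⣿⠒⠴⠂⠂⠂
⠿⠿⠿⠿⣿⠒⠒⠒⣿⠒⠒⠿
⠿⠿⠿⠿⠒⠿⣾⣿⣿⣿⣿⣿
⠿⠿⠿⠿⠿⠒⠒⠒⠂⠿⣿⠿
⠿⠿⠿⠿⣿⠿⣿⠒⠂⠂⠒⣿
⠿⠿⠿⠿⠀⠀⠀⠀⠀⠀⠀⠀
⠿⠿⠿⠿⠀⠀⠀⠀⠀⠀⠀⠀
⠿⠿⠿⠿⠀⠀⠀⠀⠀⠀⠀⠀

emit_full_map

⠀⠀⠀⠿⠒⠂⠒⠒
⠀⠀⠀⣿⣿⠂⠂⠂
⠀⠀⠀⠴⣿⠒⣿⠂
⠴⠒⣿⠒⠴⠂⠂⠂
⣿⠒⠒⠒⣿⠒⠒⠿
⠒⠿⣾⣿⣿⣿⣿⣿
⠿⠒⠒⠒⠂⠿⣿⠿
⣿⠿⣿⠒⠂⠂⠒⣿

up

⠿⠿⠿⠿⠿⠿⠿⠿⠿⠿⠿⠿
⠿⠿⠿⠿⠿⠿⠿⠿⠿⠿⠿⠿
⠿⠿⠿⠿⠀⠀⠀⠿⠒⠂⠒⠒
⠿⠿⠿⠿⠀⠀⠀⣿⣿⠂⠂⠂
⠿⠿⠿⠿⠿⠒⠒⠴⣿⠒⣿⠂
⠿⠿⠿⠿⠴⠒⣿⠒⠴⠂⠂⠂
⠿⠿⠿⠿⣿⠒⣾⠒⣿⠒⠒⠿
⠿⠿⠿⠿⠒⠿⠒⣿⣿⣿⣿⣿
⠿⠿⠿⠿⠿⠒⠒⠒⠂⠿⣿⠿
⠿⠿⠿⠿⣿⠿⣿⠒⠂⠂⠒⣿
⠿⠿⠿⠿⠀⠀⠀⠀⠀⠀⠀⠀
⠿⠿⠿⠿⠀⠀⠀⠀⠀⠀⠀⠀

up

⠿⠿⠿⠿⠿⠿⠿⠿⠿⠿⠿⠿
⠿⠿⠿⠿⠿⠿⠿⠿⠿⠿⠿⠿
⠿⠿⠿⠿⠿⠿⠿⠿⠿⠿⠿⠿
⠿⠿⠿⠿⠀⠀⠀⠿⠒⠂⠒⠒
⠿⠿⠿⠿⣿⠂⠂⣿⣿⠂⠂⠂
⠿⠿⠿⠿⠿⠒⠒⠴⣿⠒⣿⠂
⠿⠿⠿⠿⠴⠒⣾⠒⠴⠂⠂⠂
⠿⠿⠿⠿⣿⠒⠒⠒⣿⠒⠒⠿
⠿⠿⠿⠿⠒⠿⠒⣿⣿⣿⣿⣿
⠿⠿⠿⠿⠿⠒⠒⠒⠂⠿⣿⠿
⠿⠿⠿⠿⣿⠿⣿⠒⠂⠂⠒⣿
⠿⠿⠿⠿⠀⠀⠀⠀⠀⠀⠀⠀

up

⠿⠿⠿⠿⠿⠿⠿⠿⠿⠿⠿⠿
⠿⠿⠿⠿⠿⠿⠿⠿⠿⠿⠿⠿
⠿⠿⠿⠿⠿⠿⠿⠿⠿⠿⠿⠿
⠿⠿⠿⠿⠿⠿⠿⠿⠿⠿⠿⠿
⠿⠿⠿⠿⣿⠂⣿⠿⠒⠂⠒⠒
⠿⠿⠿⠿⣿⠂⠂⣿⣿⠂⠂⠂
⠿⠿⠿⠿⠿⠒⣾⠴⣿⠒⣿⠂
⠿⠿⠿⠿⠴⠒⣿⠒⠴⠂⠂⠂
⠿⠿⠿⠿⣿⠒⠒⠒⣿⠒⠒⠿
⠿⠿⠿⠿⠒⠿⠒⣿⣿⣿⣿⣿
⠿⠿⠿⠿⠿⠒⠒⠒⠂⠿⣿⠿
⠿⠿⠿⠿⣿⠿⣿⠒⠂⠂⠒⣿

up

⠿⠿⠿⠿⠿⠿⠿⠿⠿⠿⠿⠿
⠿⠿⠿⠿⠿⠿⠿⠿⠿⠿⠿⠿
⠿⠿⠿⠿⠿⠿⠿⠿⠿⠿⠿⠿
⠿⠿⠿⠿⠿⠿⠿⠿⠿⠿⠿⠿
⠿⠿⠿⠿⠿⠿⠿⠿⠿⠿⠿⠿
⠿⠿⠿⠿⣿⠂⣿⠿⠒⠂⠒⠒
⠿⠿⠿⠿⣿⠂⣾⣿⣿⠂⠂⠂
⠿⠿⠿⠿⠿⠒⠒⠴⣿⠒⣿⠂
⠿⠿⠿⠿⠴⠒⣿⠒⠴⠂⠂⠂
⠿⠿⠿⠿⣿⠒⠒⠒⣿⠒⠒⠿
⠿⠿⠿⠿⠒⠿⠒⣿⣿⣿⣿⣿
⠿⠿⠿⠿⠿⠒⠒⠒⠂⠿⣿⠿

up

⠿⠿⠿⠿⠿⠿⠿⠿⠿⠿⠿⠿
⠿⠿⠿⠿⠿⠿⠿⠿⠿⠿⠿⠿
⠿⠿⠿⠿⠿⠿⠿⠿⠿⠿⠿⠿
⠿⠿⠿⠿⠿⠿⠿⠿⠿⠿⠿⠿
⠿⠿⠿⠿⠿⠿⠿⠿⠿⠿⠿⠿
⠿⠿⠿⠿⠿⠿⠿⠿⠿⠿⠿⠿
⠿⠿⠿⠿⣿⠂⣾⠿⠒⠂⠒⠒
⠿⠿⠿⠿⣿⠂⠂⣿⣿⠂⠂⠂
⠿⠿⠿⠿⠿⠒⠒⠴⣿⠒⣿⠂
⠿⠿⠿⠿⠴⠒⣿⠒⠴⠂⠂⠂
⠿⠿⠿⠿⣿⠒⠒⠒⣿⠒⠒⠿
⠿⠿⠿⠿⠒⠿⠒⣿⣿⣿⣿⣿

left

⠿⠿⠿⠿⠿⠿⠿⠿⠿⠿⠿⠿
⠿⠿⠿⠿⠿⠿⠿⠿⠿⠿⠿⠿
⠿⠿⠿⠿⠿⠿⠿⠿⠿⠿⠿⠿
⠿⠿⠿⠿⠿⠿⠿⠿⠿⠿⠿⠿
⠿⠿⠿⠿⠿⠿⠿⠿⠿⠿⠿⠿
⠿⠿⠿⠿⠿⠿⠿⠿⠿⠿⠿⠿
⠿⠿⠿⠿⠿⣿⣾⣿⠿⠒⠂⠒
⠿⠿⠿⠿⠿⣿⠂⠂⣿⣿⠂⠂
⠿⠿⠿⠿⠿⠿⠒⠒⠴⣿⠒⣿
⠿⠿⠿⠿⠿⠴⠒⣿⠒⠴⠂⠂
⠿⠿⠿⠿⠿⣿⠒⠒⠒⣿⠒⠒
⠿⠿⠿⠿⠿⠒⠿⠒⣿⣿⣿⣿

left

⠿⠿⠿⠿⠿⠿⠿⠿⠿⠿⠿⠿
⠿⠿⠿⠿⠿⠿⠿⠿⠿⠿⠿⠿
⠿⠿⠿⠿⠿⠿⠿⠿⠿⠿⠿⠿
⠿⠿⠿⠿⠿⠿⠿⠿⠿⠿⠿⠿
⠿⠿⠿⠿⠿⠿⠿⠿⠿⠿⠿⠿
⠿⠿⠿⠿⠿⠿⠿⠿⠿⠿⠿⠿
⠿⠿⠿⠿⠿⠿⣾⠂⣿⠿⠒⠂
⠿⠿⠿⠿⠿⠿⣿⠂⠂⣿⣿⠂
⠿⠿⠿⠿⠿⠿⠿⠒⠒⠴⣿⠒
⠿⠿⠿⠿⠿⠿⠴⠒⣿⠒⠴⠂
⠿⠿⠿⠿⠿⠿⣿⠒⠒⠒⣿⠒
⠿⠿⠿⠿⠿⠿⠒⠿⠒⣿⣿⣿

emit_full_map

⣾⠂⣿⠿⠒⠂⠒⠒
⣿⠂⠂⣿⣿⠂⠂⠂
⠿⠒⠒⠴⣿⠒⣿⠂
⠴⠒⣿⠒⠴⠂⠂⠂
⣿⠒⠒⠒⣿⠒⠒⠿
⠒⠿⠒⣿⣿⣿⣿⣿
⠿⠒⠒⠒⠂⠿⣿⠿
⣿⠿⣿⠒⠂⠂⠒⣿

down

⠿⠿⠿⠿⠿⠿⠿⠿⠿⠿⠿⠿
⠿⠿⠿⠿⠿⠿⠿⠿⠿⠿⠿⠿
⠿⠿⠿⠿⠿⠿⠿⠿⠿⠿⠿⠿
⠿⠿⠿⠿⠿⠿⠿⠿⠿⠿⠿⠿
⠿⠿⠿⠿⠿⠿⠿⠿⠿⠿⠿⠿
⠿⠿⠿⠿⠿⠿⣿⠂⣿⠿⠒⠂
⠿⠿⠿⠿⠿⠿⣾⠂⠂⣿⣿⠂
⠿⠿⠿⠿⠿⠿⠿⠒⠒⠴⣿⠒
⠿⠿⠿⠿⠿⠿⠴⠒⣿⠒⠴⠂
⠿⠿⠿⠿⠿⠿⣿⠒⠒⠒⣿⠒
⠿⠿⠿⠿⠿⠿⠒⠿⠒⣿⣿⣿
⠿⠿⠿⠿⠿⠿⠿⠒⠒⠒⠂⠿

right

⠿⠿⠿⠿⠿⠿⠿⠿⠿⠿⠿⠿
⠿⠿⠿⠿⠿⠿⠿⠿⠿⠿⠿⠿
⠿⠿⠿⠿⠿⠿⠿⠿⠿⠿⠿⠿
⠿⠿⠿⠿⠿⠿⠿⠿⠿⠿⠿⠿
⠿⠿⠿⠿⠿⠿⠿⠿⠿⠿⠿⠿
⠿⠿⠿⠿⠿⣿⠂⣿⠿⠒⠂⠒
⠿⠿⠿⠿⠿⣿⣾⠂⣿⣿⠂⠂
⠿⠿⠿⠿⠿⠿⠒⠒⠴⣿⠒⣿
⠿⠿⠿⠿⠿⠴⠒⣿⠒⠴⠂⠂
⠿⠿⠿⠿⠿⣿⠒⠒⠒⣿⠒⠒
⠿⠿⠿⠿⠿⠒⠿⠒⣿⣿⣿⣿
⠿⠿⠿⠿⠿⠿⠒⠒⠒⠂⠿⣿

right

⠿⠿⠿⠿⠿⠿⠿⠿⠿⠿⠿⠿
⠿⠿⠿⠿⠿⠿⠿⠿⠿⠿⠿⠿
⠿⠿⠿⠿⠿⠿⠿⠿⠿⠿⠿⠿
⠿⠿⠿⠿⠿⠿⠿⠿⠿⠿⠿⠿
⠿⠿⠿⠿⠿⠿⠿⠿⠿⠿⠿⠿
⠿⠿⠿⠿⣿⠂⣿⠿⠒⠂⠒⠒
⠿⠿⠿⠿⣿⠂⣾⣿⣿⠂⠂⠂
⠿⠿⠿⠿⠿⠒⠒⠴⣿⠒⣿⠂
⠿⠿⠿⠿⠴⠒⣿⠒⠴⠂⠂⠂
⠿⠿⠿⠿⣿⠒⠒⠒⣿⠒⠒⠿
⠿⠿⠿⠿⠒⠿⠒⣿⣿⣿⣿⣿
⠿⠿⠿⠿⠿⠒⠒⠒⠂⠿⣿⠿

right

⠿⠿⠿⠿⠿⠿⠿⠿⠿⠿⠿⠿
⠿⠿⠿⠿⠿⠿⠿⠿⠿⠿⠿⠿
⠿⠿⠿⠿⠿⠿⠿⠿⠿⠿⠿⠿
⠿⠿⠿⠿⠿⠿⠿⠿⠿⠿⠿⠿
⠿⠿⠿⠿⠿⠿⠿⠿⠿⠿⠿⠿
⠿⠿⠿⣿⠂⣿⠿⠒⠂⠒⠒⠀
⠿⠿⠿⣿⠂⠂⣾⣿⠂⠂⠂⠀
⠿⠿⠿⠿⠒⠒⠴⣿⠒⣿⠂⠀
⠿⠿⠿⠴⠒⣿⠒⠴⠂⠂⠂⠀
⠿⠿⠿⣿⠒⠒⠒⣿⠒⠒⠿⠀
⠿⠿⠿⠒⠿⠒⣿⣿⣿⣿⣿⠀
⠿⠿⠿⠿⠒⠒⠒⠂⠿⣿⠿⠀
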